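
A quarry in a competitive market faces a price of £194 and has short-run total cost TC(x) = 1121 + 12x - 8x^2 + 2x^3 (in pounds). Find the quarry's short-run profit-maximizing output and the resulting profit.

AVC = 12 - 8x + 2x^2 has its minimum £4 at x = 2; price £194 clears that bar, so the firm operates.
With MC = 12 - 16x + 6x^2, P = MC on the upward-sloping part at x* = 7.
TR = 194·7 = 1358. TC = 1121 + 378 = 1499. Profit = 1358 − 1499 = -£141.
By producing, the firm covers all variable cost plus £980 of fixed cost; shutting down would lose the full £1121.

Profit = -£141 at x = 7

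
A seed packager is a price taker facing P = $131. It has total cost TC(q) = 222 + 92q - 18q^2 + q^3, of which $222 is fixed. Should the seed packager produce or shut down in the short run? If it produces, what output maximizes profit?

Variable cost is VC = 92q - 18q^2 + q^3, so AVC = VC/q = 92 - 18q + q^2 and MC = dTC/dq = 92 - 36q + 3q^2.
AVC is minimized where dAVC/dq = -18 + 2q = 0, at q = 9; min AVC = 92 - 18·9 + 9^2 = $11.
Because $131 ≥ $11, revenue can cover variable cost; the firm operates.
Solving P = MC: -39 - 36q + 3q^2 = 0 ⇒ q = -1 or 13. On the upward-sloping branch, q* = 13.
Check: AVC at q = 13 is $27 ≤ P, so revenue covers variable cost.
Profit = P·q − TC = 131·13 − 573 = $1130.

Produce at q = 13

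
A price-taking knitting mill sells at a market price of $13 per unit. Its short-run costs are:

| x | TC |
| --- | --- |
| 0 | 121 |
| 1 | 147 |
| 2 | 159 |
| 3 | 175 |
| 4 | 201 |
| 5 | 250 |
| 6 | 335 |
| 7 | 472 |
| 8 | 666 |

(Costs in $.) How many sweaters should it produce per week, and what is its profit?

x = 0 (shut down); profit = -$121

Profit at each row (π = 13x − TC): x=0: -121; x=1: -134; x=2: -133; x=3: -136; x=4: -149; x=5: -185; x=6: -257; x=7: -381; x=8: -562.
Profit is highest at x = 0. Equivalently, the lowest AVC in the table is 54/3 ≈ $18 at x = 3, and P = $13 falls below it — price never covers variable cost, so the firm shuts down and loses only its fixed cost.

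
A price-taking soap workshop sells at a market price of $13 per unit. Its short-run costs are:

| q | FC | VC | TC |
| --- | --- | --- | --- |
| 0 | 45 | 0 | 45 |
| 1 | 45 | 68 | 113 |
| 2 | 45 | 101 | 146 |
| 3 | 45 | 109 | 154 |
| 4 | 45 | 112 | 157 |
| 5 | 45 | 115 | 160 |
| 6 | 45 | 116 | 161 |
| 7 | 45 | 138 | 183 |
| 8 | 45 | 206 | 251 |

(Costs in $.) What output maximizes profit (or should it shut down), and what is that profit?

Compute π = P·q − TC at each output: q=0: -45; q=1: -100; q=2: -120; q=3: -115; q=4: -105; q=5: -95; q=6: -83; q=7: -92; q=8: -147.
Profit is highest at q = 0. Equivalently, the lowest AVC in the table is 116/6 ≈ $19.33 at q = 6, and P = $13 falls below it — price never covers variable cost, so the firm shuts down and loses only its fixed cost.

q = 0 (shut down); profit = -$45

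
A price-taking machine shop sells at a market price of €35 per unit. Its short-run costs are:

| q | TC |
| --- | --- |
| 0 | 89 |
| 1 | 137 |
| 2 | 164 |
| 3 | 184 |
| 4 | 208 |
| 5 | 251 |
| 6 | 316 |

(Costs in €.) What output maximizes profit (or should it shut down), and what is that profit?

Compute π = P·q − TC at each output: q=0: -89; q=1: -102; q=2: -94; q=3: -79; q=4: -68; q=5: -76; q=6: -106.
Profit is maximized at q = 4. AVC there is 119/4 = €29.75 ≤ P, so producing beats shutting down (which would give -€89).

q = 4; profit = -€68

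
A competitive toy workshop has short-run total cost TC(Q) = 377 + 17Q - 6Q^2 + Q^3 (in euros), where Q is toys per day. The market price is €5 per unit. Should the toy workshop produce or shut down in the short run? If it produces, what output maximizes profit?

Shut down

Strip out fixed cost: VC = 17Q - 6Q^2 + Q^3. Then AVC = 17 - 6Q + Q^2 and MC = 17 - 12Q + 3Q^2.
AVC hits its minimum where MC = AVC, at Q = 3, giving min AVC = 17 - 6·3 + 3^2 = €8.
Since P = €5 < min AVC = €8, price fails to cover variable cost at any output.
Shutting down limits the loss to fixed cost, €377.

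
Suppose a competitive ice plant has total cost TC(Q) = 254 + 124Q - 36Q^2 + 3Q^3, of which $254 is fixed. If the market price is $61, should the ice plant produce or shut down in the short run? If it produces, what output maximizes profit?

Strip out fixed cost: VC = 124Q - 36Q^2 + 3Q^3. Then AVC = 124 - 36Q + 3Q^2 and MC = 124 - 72Q + 9Q^2.
The AVC parabola has its vertex at Q = 36/6 = 6, where AVC = 124 - 36·6 + 3·6^2 = $16.
Because $61 ≥ $16, revenue can cover variable cost; the firm operates.
Solving P = MC: 63 - 72Q + 9Q^2 = 0 ⇒ Q = 1 or 7. On the upward-sloping branch, Q* = 7.
Check: AVC at Q = 7 is $19 ≤ P, so revenue covers variable cost.
Profit = P·Q − TC = 61·7 − 387 = $40.

Produce at Q = 7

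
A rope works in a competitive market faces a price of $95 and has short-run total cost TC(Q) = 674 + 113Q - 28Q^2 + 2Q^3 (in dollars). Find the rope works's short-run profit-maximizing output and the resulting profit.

Profit = -$26 at Q = 9

AVC = 113 - 28Q + 2Q^2; min AVC = $15 at Q = 7. Since P = $95 ≥ min AVC, the firm produces.
MC = 113 - 56Q + 6Q^2. Setting P = MC and taking the root on the rising branch gives Q* = 9.
TR = 95·9 = 855. TC = 674 + 207 = 881. Profit = 855 − 881 = -$26.
Shutting down would mean losing the fixed cost of $674, so operating at a loss of $26 is better by $648.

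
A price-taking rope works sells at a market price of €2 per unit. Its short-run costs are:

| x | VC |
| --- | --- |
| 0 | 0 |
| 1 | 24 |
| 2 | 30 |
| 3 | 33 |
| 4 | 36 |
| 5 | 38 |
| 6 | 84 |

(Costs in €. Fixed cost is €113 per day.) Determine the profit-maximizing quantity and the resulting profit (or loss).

Profit at each row (π = 2x − TC): x=0: -113; x=1: -135; x=2: -139; x=3: -140; x=4: -141; x=5: -141; x=6: -185.
Profit is highest at x = 0. Equivalently, the lowest AVC in the table is 38/5 ≈ €7.60 at x = 5, and P = €2 falls below it — price never covers variable cost, so the firm shuts down and loses only its fixed cost.

x = 0 (shut down); profit = -€113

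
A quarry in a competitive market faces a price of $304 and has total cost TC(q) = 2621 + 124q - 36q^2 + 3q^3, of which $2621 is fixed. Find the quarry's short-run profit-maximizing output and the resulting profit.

AVC = 124 - 36q + 3q^2; min AVC = $16 at q = 6. Since P = $304 ≥ min AVC, the firm produces.
MC = 124 - 72q + 9q^2. Setting P = MC and taking the root on the rising branch gives q* = 10.
TR = 304·10 = 3040. TC = 2621 + 640 = 3261. Profit = 3040 − 3261 = -$221.
Shutting down would mean losing the fixed cost of $2621, so operating at a loss of $221 is better by $2400.

Profit = -$221 at q = 10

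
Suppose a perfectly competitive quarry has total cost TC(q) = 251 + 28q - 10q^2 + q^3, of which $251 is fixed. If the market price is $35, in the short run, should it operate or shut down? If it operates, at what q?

Produce at q = 7

Variable cost is VC = 28q - 10q^2 + q^3, so AVC = VC/q = 28 - 10q + q^2 and MC = dTC/dq = 28 - 20q + 3q^2.
AVC hits its minimum where MC = AVC, at q = 5, giving min AVC = 28 - 10·5 + 5^2 = $3.
Since P = $35 ≥ min AVC = $3, price covers variable cost and the firm should produce.
Solving P = MC: -7 - 20q + 3q^2 = 0 ⇒ q = -1/3 or 7. On the upward-sloping branch, q* = 7.
Check: AVC at q = 7 is $7 ≤ P, so revenue covers variable cost.
Profit = P·q − TC = 35·7 − 300 = -$55, a loss, but smaller than the $251 fixed cost the firm would lose by shutting down.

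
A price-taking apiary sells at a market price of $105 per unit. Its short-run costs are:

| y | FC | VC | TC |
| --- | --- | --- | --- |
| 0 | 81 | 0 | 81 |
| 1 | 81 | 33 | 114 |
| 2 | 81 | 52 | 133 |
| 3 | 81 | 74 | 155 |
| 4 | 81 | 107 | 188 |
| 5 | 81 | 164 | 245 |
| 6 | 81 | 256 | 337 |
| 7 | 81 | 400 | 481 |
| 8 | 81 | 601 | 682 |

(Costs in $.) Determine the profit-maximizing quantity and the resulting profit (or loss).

y = 6; profit = $293

Tabulate TR − TC: y=0: -81; y=1: -9; y=2: 77; y=3: 160; y=4: 232; y=5: 280; y=6: 293; y=7: 254; y=8: 158.
Profit is maximized at y = 6. AVC there is 256/6 = $42.67 ≤ P, so producing beats shutting down (which would give -$81).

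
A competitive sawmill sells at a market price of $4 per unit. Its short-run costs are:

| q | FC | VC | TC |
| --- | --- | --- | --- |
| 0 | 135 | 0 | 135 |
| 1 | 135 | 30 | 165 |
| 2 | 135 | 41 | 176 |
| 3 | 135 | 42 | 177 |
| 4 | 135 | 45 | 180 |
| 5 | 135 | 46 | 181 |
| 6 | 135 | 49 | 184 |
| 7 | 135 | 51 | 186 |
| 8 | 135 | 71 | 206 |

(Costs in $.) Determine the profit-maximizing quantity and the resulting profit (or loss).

Profit at each row (π = 4q − TC): q=0: -135; q=1: -161; q=2: -168; q=3: -165; q=4: -164; q=5: -161; q=6: -160; q=7: -158; q=8: -174.
Profit is highest at q = 0. Equivalently, the lowest AVC in the table is 51/7 ≈ $7.29 at q = 7, and P = $4 falls below it — price never covers variable cost, so the firm shuts down and loses only its fixed cost.

q = 0 (shut down); profit = -$135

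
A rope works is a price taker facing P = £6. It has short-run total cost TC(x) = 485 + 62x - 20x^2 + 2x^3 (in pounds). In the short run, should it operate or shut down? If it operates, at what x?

From TC, MC = TC'(x) = 62 - 40x + 6x^2 and AVC = VC/x = 62 - 20x + 2x^2.
The AVC parabola has its vertex at x = 20/4 = 5, where AVC = 62 - 20·5 + 2·5^2 = £12.
P = £6 lies below min AVC = £12; no output level covers variable cost.
Shutting down limits the loss to fixed cost, £485.

Shut down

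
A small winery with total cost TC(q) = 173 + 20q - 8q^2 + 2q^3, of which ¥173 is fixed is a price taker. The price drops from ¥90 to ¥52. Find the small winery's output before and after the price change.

MC = 20 - 16q + 6q^2; the shutdown threshold is min AVC = ¥12 (at q = 2).
At P = ¥90 ≥ min AVC, set P = MC on the rising branch: q = 5.
At P = ¥52 ≥ min AVC, set P = MC: q = 4. The firm stays open but cuts output.

Output falls from 5 to 4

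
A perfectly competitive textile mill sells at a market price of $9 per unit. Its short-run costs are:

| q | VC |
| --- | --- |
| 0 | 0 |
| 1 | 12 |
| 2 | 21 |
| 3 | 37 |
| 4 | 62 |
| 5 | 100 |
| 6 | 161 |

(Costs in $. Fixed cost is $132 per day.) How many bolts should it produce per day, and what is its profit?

q = 0 (shut down); profit = -$132

Compute π = P·q − TC at each output: q=0: -132; q=1: -135; q=2: -135; q=3: -142; q=4: -158; q=5: -187; q=6: -239.
Profit is highest at q = 0. Equivalently, the lowest AVC in the table is 21/2 ≈ $10.50 at q = 2, and P = $9 falls below it — price never covers variable cost, so the firm shuts down and loses only its fixed cost.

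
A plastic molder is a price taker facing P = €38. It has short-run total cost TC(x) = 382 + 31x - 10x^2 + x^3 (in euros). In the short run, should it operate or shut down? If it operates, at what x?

Produce at x = 7

Variable cost is VC = 31x - 10x^2 + x^3, so AVC = VC/x = 31 - 10x + x^2 and MC = dTC/dx = 31 - 20x + 3x^2.
AVC is minimized where dAVC/dx = -10 + 2x = 0, at x = 5; min AVC = 31 - 10·5 + 5^2 = €6.
P = €38 exceeds min AVC = €6, so the firm stays open.
Set P = MC: 38 = 31 - 20x + 3x^2 → -7 - 20x + 3x^2 = 0. The roots are x = -1/3 and x = 7; the profit-maximizing output is on the rising part of MC, so x* = 7.
Check: AVC at x = 7 is €10 ≤ P, so revenue covers variable cost.
Profit = P·x − TC = 38·7 − 452 = -€186, a loss, but smaller than the €382 fixed cost the firm would lose by shutting down.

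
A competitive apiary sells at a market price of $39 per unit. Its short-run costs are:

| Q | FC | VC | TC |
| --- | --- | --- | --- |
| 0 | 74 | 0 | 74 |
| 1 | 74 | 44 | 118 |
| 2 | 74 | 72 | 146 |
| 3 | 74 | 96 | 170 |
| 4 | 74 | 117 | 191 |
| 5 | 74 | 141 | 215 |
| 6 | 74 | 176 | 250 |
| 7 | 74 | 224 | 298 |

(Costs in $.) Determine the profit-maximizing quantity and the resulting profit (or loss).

Q = 6; profit = -$16

Profit at each row (π = 39Q − TC): Q=0: -74; Q=1: -79; Q=2: -68; Q=3: -53; Q=4: -35; Q=5: -20; Q=6: -16; Q=7: -25.
Profit is maximized at Q = 6. AVC there is 176/6 = $29.33 ≤ P, so producing beats shutting down (which would give -$74).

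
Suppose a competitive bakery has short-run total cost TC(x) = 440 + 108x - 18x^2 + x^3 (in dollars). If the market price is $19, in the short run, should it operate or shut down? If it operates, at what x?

Shut down

Strip out fixed cost: VC = 108x - 18x^2 + x^3. Then AVC = 108 - 18x + x^2 and MC = 108 - 36x + 3x^2.
The AVC parabola has its vertex at x = 18/2 = 9, where AVC = 108 - 18·9 + 9^2 = $27.
P = $19 lies below min AVC = $27; no output level covers variable cost.
Best response: produce nothing and absorb the $440 fixed cost.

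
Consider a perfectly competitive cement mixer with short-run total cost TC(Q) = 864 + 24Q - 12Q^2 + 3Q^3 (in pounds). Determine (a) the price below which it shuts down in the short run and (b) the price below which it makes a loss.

Shutdown price = £12; break-even price = £204

Shutdown price = min AVC. AVC = 24 - 12Q + 3Q^2, with vertex at Q = 2 and minimum £12.
ATC = 864/Q + 24 - 12Q + 3Q^2. Setting dATC/dQ = −864/Q^2 − 12 + 6Q = 0 gives Q = 6 (since 6·6^3 − 12·6^2 = 864).
min ATC = 864/6 + 24 − 12·6 + 3·6^2 = £204. That is the break-even price.
Between these two prices the firm operates at a loss; above £204 it earns a profit.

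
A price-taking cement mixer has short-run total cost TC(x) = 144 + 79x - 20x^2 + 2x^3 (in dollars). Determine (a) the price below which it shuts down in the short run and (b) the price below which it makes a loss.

Shutdown price = $29; break-even price = $55

Shutdown price = min AVC. AVC = 79 - 20x + 2x^2, with vertex at x = 5 and minimum $29.
ATC = 144/x + 79 - 20x + 2x^2. Setting dATC/dx = −144/x^2 − 20 + 4x = 0 gives x = 6 (since 4·6^3 − 20·6^2 = 144).
min ATC = 144/6 + 79 − 20·6 + 2·6^2 = $55. That is the break-even price.
Between these two prices the firm operates at a loss; above $55 it earns a profit.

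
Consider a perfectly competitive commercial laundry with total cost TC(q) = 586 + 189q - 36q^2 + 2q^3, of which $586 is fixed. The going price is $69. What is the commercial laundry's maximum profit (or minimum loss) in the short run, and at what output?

Profit = -$186 at q = 10

AVC = 189 - 36q + 2q^2; min AVC = $27 at q = 9. Since P = $69 ≥ min AVC, the firm produces.
MC = 189 - 72q + 6q^2. Setting P = MC and taking the root on the rising branch gives q* = 10.
TR = 69·10 = 690. TC = 586 + 290 = 876. Profit = 690 − 876 = -$186.
By producing, the firm covers all variable cost plus $400 of fixed cost; shutting down would lose the full $586.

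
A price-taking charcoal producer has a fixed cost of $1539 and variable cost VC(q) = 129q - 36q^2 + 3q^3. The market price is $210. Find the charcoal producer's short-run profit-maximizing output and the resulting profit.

AVC = 129 - 36q + 3q^2; min AVC = $21 at q = 6. Since P = $210 ≥ min AVC, the firm produces.
MC = 129 - 72q + 9q^2. Setting P = MC and taking the root on the rising branch gives q* = 9.
TR = 210·9 = 1890. TC = 1539 + 432 = 1971. Profit = 1890 − 1971 = -$81.
Shutting down would mean losing the fixed cost of $1539, so operating at a loss of $81 is better by $1458.

Profit = -$81 at q = 9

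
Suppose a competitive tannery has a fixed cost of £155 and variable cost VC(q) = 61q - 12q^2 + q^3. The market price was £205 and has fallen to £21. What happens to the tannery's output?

MC = 61 - 24q + 3q^2; the shutdown threshold is min AVC = £25 (at q = 6).
At P = £205 ≥ min AVC, set P = MC on the rising branch: q = 12.
At P = £21 < min AVC = £25, price no longer covers variable cost at any output, so the firm shuts down: q = 0.

Output falls from 12 to 0 (the firm shuts down)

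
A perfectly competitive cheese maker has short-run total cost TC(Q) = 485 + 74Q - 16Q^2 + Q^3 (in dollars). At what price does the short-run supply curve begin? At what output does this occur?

$10 per unit, at Q = 8

Short-run supply begins at min AVC. From VC = 74Q - 16Q^2 + Q^3, AVC = 74 - 16Q + Q^2.
At the minimum of AVC, MC = AVC. MC = 74 - 32Q + 3Q^2; setting MC = AVC gives 2Q^2 - 16Q = 0, so Q = 8. min AVC = 10.
So the shutdown price is $10.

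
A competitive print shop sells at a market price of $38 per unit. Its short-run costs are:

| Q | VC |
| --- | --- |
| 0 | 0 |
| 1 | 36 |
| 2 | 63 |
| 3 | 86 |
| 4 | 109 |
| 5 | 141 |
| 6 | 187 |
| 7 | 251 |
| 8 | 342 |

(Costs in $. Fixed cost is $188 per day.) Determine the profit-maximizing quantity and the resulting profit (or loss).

Q = 5; profit = -$139

Tabulate TR − TC: Q=0: -188; Q=1: -186; Q=2: -175; Q=3: -160; Q=4: -145; Q=5: -139; Q=6: -147; Q=7: -173; Q=8: -226.
Profit is maximized at Q = 5. AVC there is 141/5 = $28.20 ≤ P, so producing beats shutting down (which would give -$188).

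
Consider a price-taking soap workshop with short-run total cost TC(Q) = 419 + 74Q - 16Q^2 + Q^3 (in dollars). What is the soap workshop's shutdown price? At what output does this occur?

The firm shuts down when price falls below the minimum of average variable cost. AVC = VC/Q = 74 - 16Q + Q^2.
At the minimum of AVC, MC = AVC. MC = 74 - 32Q + 3Q^2; setting MC = AVC gives 2Q^2 - 16Q = 0, so Q = 8. min AVC = 10.
So the shutdown price is $10.

$10 per unit, at Q = 8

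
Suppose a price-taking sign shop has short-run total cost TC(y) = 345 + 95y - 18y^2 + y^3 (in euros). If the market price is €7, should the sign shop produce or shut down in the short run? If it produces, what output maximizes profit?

Shut down

From TC, MC = TC'(y) = 95 - 36y + 3y^2 and AVC = VC/y = 95 - 18y + y^2.
AVC is minimized where dAVC/dy = -18 + 2y = 0, at y = 9; min AVC = 95 - 18·9 + 9^2 = €14.
P = €7 lies below min AVC = €14; no output level covers variable cost.
The firm minimizes its loss by shutting down and losing only its fixed cost of €345.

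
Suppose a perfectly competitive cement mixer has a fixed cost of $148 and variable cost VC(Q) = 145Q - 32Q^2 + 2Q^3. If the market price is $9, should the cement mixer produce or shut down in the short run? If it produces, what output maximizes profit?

Shut down

Variable cost is VC = 145Q - 32Q^2 + 2Q^3, so AVC = VC/Q = 145 - 32Q + 2Q^2 and MC = dTC/dQ = 145 - 64Q + 6Q^2.
The AVC parabola has its vertex at Q = 32/4 = 8, where AVC = 145 - 32·8 + 2·8^2 = $17.
With P < min AVC ($9 < $17), every unit sold adds to the loss.
The firm minimizes its loss by shutting down and losing only its fixed cost of $148.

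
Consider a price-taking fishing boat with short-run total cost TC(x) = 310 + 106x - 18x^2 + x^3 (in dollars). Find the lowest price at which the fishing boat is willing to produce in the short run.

The shutdown price is the minimum of AVC. VC = 106x - 18x^2 + x^3, so AVC = 106 - 18x + x^2.
dAVC/dx = -18 + 2x = 0 gives x = 9. min AVC = 106 - 18·9 + 9^2 = 25.
So the shutdown price is $25.

$25 per unit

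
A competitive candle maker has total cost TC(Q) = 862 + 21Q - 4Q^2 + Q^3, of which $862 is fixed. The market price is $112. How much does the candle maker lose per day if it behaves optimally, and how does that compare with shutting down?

Profit = -$372 at Q = 7

AVC = 21 - 4Q + Q^2; min AVC = $17 at Q = 2. Since P = $112 ≥ min AVC, the firm produces.
With MC = 21 - 8Q + 3Q^2, P = MC on the upward-sloping part at Q* = 7.
TR = 112·7 = 784. TC = 862 + 294 = 1156. Profit = 784 − 1156 = -$372.
Shutting down would mean losing the fixed cost of $862, so operating at a loss of $372 is better by $490.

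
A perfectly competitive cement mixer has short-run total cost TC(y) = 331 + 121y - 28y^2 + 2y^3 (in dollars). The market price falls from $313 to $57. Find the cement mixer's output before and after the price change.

MC = 121 - 56y + 6y^2; the shutdown threshold is min AVC = $23 (at y = 7).
With P = $313 above the shutdown price, P = MC gives y = 12.
At P = $57 ≥ min AVC, set P = MC: y = 8. The firm stays open but cuts output.

Output falls from 12 to 8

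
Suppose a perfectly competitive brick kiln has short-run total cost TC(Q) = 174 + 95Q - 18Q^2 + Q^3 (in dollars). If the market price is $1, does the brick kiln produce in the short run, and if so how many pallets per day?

Shut down

Variable cost is VC = 95Q - 18Q^2 + Q^3, so AVC = VC/Q = 95 - 18Q + Q^2 and MC = dTC/dQ = 95 - 36Q + 3Q^2.
AVC hits its minimum where MC = AVC, at Q = 9, giving min AVC = 95 - 18·9 + 9^2 = $14.
With P < min AVC ($1 < $14), every unit sold adds to the loss.
Best response: produce nothing and absorb the $174 fixed cost.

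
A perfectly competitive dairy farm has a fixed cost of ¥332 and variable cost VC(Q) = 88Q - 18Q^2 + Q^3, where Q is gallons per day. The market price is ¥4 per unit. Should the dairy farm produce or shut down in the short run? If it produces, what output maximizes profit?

From TC, MC = TC'(Q) = 88 - 36Q + 3Q^2 and AVC = VC/Q = 88 - 18Q + Q^2.
AVC is minimized where dAVC/dQ = -18 + 2Q = 0, at Q = 9; min AVC = 88 - 18·9 + 9^2 = ¥7.
Since P = ¥4 < min AVC = ¥7, price fails to cover variable cost at any output.
Shutting down limits the loss to fixed cost, ¥332.

Shut down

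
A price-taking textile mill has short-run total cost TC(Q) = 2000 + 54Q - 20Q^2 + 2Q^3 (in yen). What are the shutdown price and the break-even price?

Shutdown price = ¥4; break-even price = ¥254

AVC = 54 - 20Q + 2Q^2; minimized at Q = 5, giving min AVC = ¥4. That is the shutdown price.
ATC = 2000/Q + 54 - 20Q + 2Q^2. Setting dATC/dQ = −2000/Q^2 − 20 + 4Q = 0 gives Q = 10 (since 4·10^3 − 20·10^2 = 2000).
min ATC = 2000/10 + 54 − 20·10 + 2·10^2 = ¥254. That is the break-even price.
Between these two prices the firm operates at a loss; above ¥254 it earns a profit.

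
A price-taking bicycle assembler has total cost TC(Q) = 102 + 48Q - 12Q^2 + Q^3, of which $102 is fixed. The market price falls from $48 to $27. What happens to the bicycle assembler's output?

Output falls from 8 to 7

AVC = 48 - 12Q + Q^2, minimized at Q = 6 where min AVC = $12. MC = 48 - 24Q + 3Q^2.
With P = $48 above the shutdown price, P = MC gives Q = 8.
At P = $27 ≥ min AVC, set P = MC: Q = 7. The firm stays open but cuts output.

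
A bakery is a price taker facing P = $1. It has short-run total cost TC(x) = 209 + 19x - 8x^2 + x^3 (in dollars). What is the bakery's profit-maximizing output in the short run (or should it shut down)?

From TC, MC = TC'(x) = 19 - 16x + 3x^2 and AVC = VC/x = 19 - 8x + x^2.
AVC hits its minimum where MC = AVC, at x = 4, giving min AVC = 19 - 8·4 + 4^2 = $3.
With P < min AVC ($1 < $3), every unit sold adds to the loss.
Shutting down limits the loss to fixed cost, $209.

Shut down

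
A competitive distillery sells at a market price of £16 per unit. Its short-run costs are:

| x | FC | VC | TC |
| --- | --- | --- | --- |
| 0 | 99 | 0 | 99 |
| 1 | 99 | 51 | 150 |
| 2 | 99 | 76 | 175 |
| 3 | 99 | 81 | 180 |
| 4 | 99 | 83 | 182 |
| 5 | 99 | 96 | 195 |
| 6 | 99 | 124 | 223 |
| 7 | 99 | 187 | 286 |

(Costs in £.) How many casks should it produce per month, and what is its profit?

x = 0 (shut down); profit = -£99

Tabulate TR − TC: x=0: -99; x=1: -134; x=2: -143; x=3: -132; x=4: -118; x=5: -115; x=6: -127; x=7: -174.
Profit is highest at x = 0. Equivalently, the lowest AVC in the table is 96/5 ≈ £19.20 at x = 5, and P = £16 falls below it — price never covers variable cost, so the firm shuts down and loses only its fixed cost.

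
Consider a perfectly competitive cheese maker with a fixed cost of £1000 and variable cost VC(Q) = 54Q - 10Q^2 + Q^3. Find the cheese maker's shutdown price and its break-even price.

AVC = 54 - 10Q + Q^2; minimized at Q = 5, giving min AVC = £29. That is the shutdown price.
ATC = 1000/Q + 54 - 10Q + Q^2. Setting dATC/dQ = −1000/Q^2 − 10 + 2Q = 0 gives Q = 10 (since 2·10^3 − 10·10^2 = 1000).
min ATC = 1000/10 + 54 − 10·10 + 10^2 = £154. That is the break-even price.
Between these two prices the firm operates at a loss; above £154 it earns a profit.

Shutdown price = £29; break-even price = £154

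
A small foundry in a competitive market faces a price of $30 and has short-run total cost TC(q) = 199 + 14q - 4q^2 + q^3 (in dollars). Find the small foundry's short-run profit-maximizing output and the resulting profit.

Profit = -$135 at q = 4

AVC = 14 - 4q + q^2; min AVC = $10 at q = 2. Since P = $30 ≥ min AVC, the firm produces.
With MC = 14 - 8q + 3q^2, P = MC on the upward-sloping part at q* = 4.
TR = 30·4 = 120. TC = 199 + 56 = 255. Profit = 120 − 255 = -$135.
That loss of $135 beats the $199 the firm would lose by shutting down; producing recovers $64 of fixed cost.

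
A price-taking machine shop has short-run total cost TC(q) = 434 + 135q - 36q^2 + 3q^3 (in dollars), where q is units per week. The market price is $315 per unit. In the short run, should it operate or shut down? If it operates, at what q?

From TC, MC = TC'(q) = 135 - 72q + 9q^2 and AVC = VC/q = 135 - 36q + 3q^2.
AVC hits its minimum where MC = AVC, at q = 6, giving min AVC = 135 - 36·6 + 3·6^2 = $27.
Since P = $315 ≥ min AVC = $27, price covers variable cost and the firm should produce.
Solving P = MC: -180 - 72q + 9q^2 = 0 ⇒ q = -2 or 10. On the upward-sloping branch, q* = 10.
Check: AVC at q = 10 is $75 ≤ P, so revenue covers variable cost.
Profit = P·q − TC = 315·10 − 1184 = $1966.

Produce at q = 10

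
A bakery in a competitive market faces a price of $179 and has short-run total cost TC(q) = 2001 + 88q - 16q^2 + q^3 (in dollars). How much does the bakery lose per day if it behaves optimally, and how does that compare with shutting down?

Profit = -$311 at q = 13

AVC = 88 - 16q + q^2; min AVC = $24 at q = 8. Since P = $179 ≥ min AVC, the firm produces.
With MC = 88 - 32q + 3q^2, P = MC on the upward-sloping part at q* = 13.
TR = 179·13 = 2327. TC = 2001 + 637 = 2638. Profit = 2327 − 2638 = -$311.
That loss of $311 beats the $2001 the firm would lose by shutting down; producing recovers $1690 of fixed cost.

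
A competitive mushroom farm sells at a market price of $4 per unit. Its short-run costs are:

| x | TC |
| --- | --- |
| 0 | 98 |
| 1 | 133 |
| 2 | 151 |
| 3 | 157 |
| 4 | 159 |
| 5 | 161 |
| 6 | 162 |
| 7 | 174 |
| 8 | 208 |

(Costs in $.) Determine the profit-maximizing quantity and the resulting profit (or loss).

Profit at each row (π = 4x − TC): x=0: -98; x=1: -129; x=2: -143; x=3: -145; x=4: -143; x=5: -141; x=6: -138; x=7: -146; x=8: -176.
Profit is highest at x = 0. Equivalently, the lowest AVC in the table is 64/6 ≈ $10.67 at x = 6, and P = $4 falls below it — price never covers variable cost, so the firm shuts down and loses only its fixed cost.

x = 0 (shut down); profit = -$98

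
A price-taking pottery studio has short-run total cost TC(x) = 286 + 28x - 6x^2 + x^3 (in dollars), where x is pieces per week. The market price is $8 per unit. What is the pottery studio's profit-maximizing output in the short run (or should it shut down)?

Shut down

Strip out fixed cost: VC = 28x - 6x^2 + x^3. Then AVC = 28 - 6x + x^2 and MC = 28 - 12x + 3x^2.
AVC is minimized where dAVC/dx = -6 + 2x = 0, at x = 3; min AVC = 28 - 6·3 + 3^2 = $19.
P = $8 lies below min AVC = $19; no output level covers variable cost.
The firm minimizes its loss by shutting down and losing only its fixed cost of $286.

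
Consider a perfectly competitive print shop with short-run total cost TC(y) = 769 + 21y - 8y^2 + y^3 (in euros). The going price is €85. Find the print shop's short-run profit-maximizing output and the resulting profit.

AVC = 21 - 8y + y^2 has its minimum €5 at y = 4; price €85 clears that bar, so the firm operates.
With MC = 21 - 16y + 3y^2, P = MC on the upward-sloping part at y* = 8.
TR = 85·8 = 680. TC = 769 + 168 = 937. Profit = 680 − 937 = -€257.
Shutting down would mean losing the fixed cost of €769, so operating at a loss of €257 is better by €512.

Profit = -€257 at y = 8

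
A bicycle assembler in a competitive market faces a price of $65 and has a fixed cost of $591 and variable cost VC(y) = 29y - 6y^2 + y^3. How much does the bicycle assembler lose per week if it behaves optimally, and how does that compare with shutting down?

Profit = -$375 at y = 6

AVC = 29 - 6y + y^2; min AVC = $20 at y = 3. Since P = $65 ≥ min AVC, the firm produces.
With MC = 29 - 12y + 3y^2, P = MC on the upward-sloping part at y* = 6.
TR = 65·6 = 390. TC = 591 + 174 = 765. Profit = 390 − 765 = -$375.
By producing, the firm covers all variable cost plus $216 of fixed cost; shutting down would lose the full $591.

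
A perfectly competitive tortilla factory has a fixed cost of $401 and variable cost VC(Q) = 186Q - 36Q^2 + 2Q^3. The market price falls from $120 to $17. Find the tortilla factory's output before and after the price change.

Output falls from 11 to 0 (the firm shuts down)

MC = 186 - 72Q + 6Q^2; the shutdown threshold is min AVC = $24 (at Q = 9).
With P = $120 above the shutdown price, P = MC gives Q = 11.
At P = $17 < min AVC = $24, price no longer covers variable cost at any output, so the firm shuts down: Q = 0.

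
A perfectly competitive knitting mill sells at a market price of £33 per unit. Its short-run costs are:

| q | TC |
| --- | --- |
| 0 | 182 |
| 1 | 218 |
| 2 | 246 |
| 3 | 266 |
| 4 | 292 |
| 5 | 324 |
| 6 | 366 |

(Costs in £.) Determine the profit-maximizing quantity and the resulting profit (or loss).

Profit at each row (π = 33q − TC): q=0: -182; q=1: -185; q=2: -180; q=3: -167; q=4: -160; q=5: -159; q=6: -168.
Profit is maximized at q = 5. AVC there is 142/5 = £28.40 ≤ P, so producing beats shutting down (which would give -£182).

q = 5; profit = -£159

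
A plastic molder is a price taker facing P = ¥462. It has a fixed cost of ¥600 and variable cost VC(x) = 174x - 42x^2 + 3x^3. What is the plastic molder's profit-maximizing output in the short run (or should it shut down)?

Variable cost is VC = 174x - 42x^2 + 3x^3, so AVC = VC/x = 174 - 42x + 3x^2 and MC = dTC/dx = 174 - 84x + 9x^2.
AVC hits its minimum where MC = AVC, at x = 7, giving min AVC = 174 - 42·7 + 3·7^2 = ¥27.
Because ¥462 ≥ ¥27, revenue can cover variable cost; the firm operates.
Set P = MC: 462 = 174 - 84x + 9x^2 → -288 - 84x + 9x^2 = 0. The roots are x = -8/3 and x = 12; the profit-maximizing output is on the rising part of MC, so x* = 12.
Check: AVC at x = 12 is ¥102 ≤ P, so revenue covers variable cost.
Profit = P·x − TC = 462·12 − 1824 = ¥3720.

Produce at x = 12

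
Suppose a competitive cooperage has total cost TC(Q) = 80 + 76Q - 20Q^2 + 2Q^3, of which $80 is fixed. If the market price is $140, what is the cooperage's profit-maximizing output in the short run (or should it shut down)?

From TC, MC = TC'(Q) = 76 - 40Q + 6Q^2 and AVC = VC/Q = 76 - 20Q + 2Q^2.
The AVC parabola has its vertex at Q = 20/4 = 5, where AVC = 76 - 20·5 + 2·5^2 = $26.
Since P = $140 ≥ min AVC = $26, price covers variable cost and the firm should produce.
P = MC gives -64 - 40Q + 6Q^2 = 0, with roots -4/3 and 8. Take the larger (rising MC): Q* = 8.
Check: AVC at Q = 8 is $44 ≤ P, so revenue covers variable cost.
Profit = P·Q − TC = 140·8 − 432 = $688.

Produce at Q = 8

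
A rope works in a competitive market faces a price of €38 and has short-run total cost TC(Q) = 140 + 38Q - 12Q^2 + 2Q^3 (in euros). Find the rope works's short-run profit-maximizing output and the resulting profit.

AVC = 38 - 12Q + 2Q^2; min AVC = €20 at Q = 3. Since P = €38 ≥ min AVC, the firm produces.
MC = 38 - 24Q + 6Q^2. Setting P = MC and taking the root on the rising branch gives Q* = 4.
TR = 38·4 = 152. TC = 140 + 88 = 228. Profit = 152 − 228 = -€76.
That loss of €76 beats the €140 the firm would lose by shutting down; producing recovers €64 of fixed cost.

Profit = -€76 at Q = 4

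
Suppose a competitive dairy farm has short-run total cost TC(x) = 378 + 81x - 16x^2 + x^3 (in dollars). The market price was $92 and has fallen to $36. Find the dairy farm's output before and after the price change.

Output falls from 11 to 9

MC = 81 - 32x + 3x^2; the shutdown threshold is min AVC = $17 (at x = 8).
At P = $92 ≥ min AVC, set P = MC on the rising branch: x = 11.
At P = $36 ≥ min AVC, set P = MC: x = 9. The firm stays open but cuts output.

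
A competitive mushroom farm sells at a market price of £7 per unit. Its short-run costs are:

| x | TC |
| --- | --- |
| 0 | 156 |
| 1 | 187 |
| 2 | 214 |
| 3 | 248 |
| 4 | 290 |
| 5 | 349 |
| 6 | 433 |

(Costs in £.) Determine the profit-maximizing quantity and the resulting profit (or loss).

Tabulate TR − TC: x=0: -156; x=1: -180; x=2: -200; x=3: -227; x=4: -262; x=5: -314; x=6: -391.
Profit is highest at x = 0. Equivalently, the lowest AVC in the table is 58/2 ≈ £29 at x = 2, and P = £7 falls below it — price never covers variable cost, so the firm shuts down and loses only its fixed cost.

x = 0 (shut down); profit = -£156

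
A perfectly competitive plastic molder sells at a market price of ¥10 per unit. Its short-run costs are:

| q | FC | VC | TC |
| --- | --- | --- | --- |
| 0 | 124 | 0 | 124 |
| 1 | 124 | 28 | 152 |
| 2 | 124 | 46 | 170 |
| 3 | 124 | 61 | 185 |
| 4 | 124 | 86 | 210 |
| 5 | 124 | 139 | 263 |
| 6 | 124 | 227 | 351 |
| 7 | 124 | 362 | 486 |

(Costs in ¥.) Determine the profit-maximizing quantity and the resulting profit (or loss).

q = 0 (shut down); profit = -¥124

Compute π = P·q − TC at each output: q=0: -124; q=1: -142; q=2: -150; q=3: -155; q=4: -170; q=5: -213; q=6: -291; q=7: -416.
Profit is highest at q = 0. Equivalently, the lowest AVC in the table is 61/3 ≈ ¥20.33 at q = 3, and P = ¥10 falls below it — price never covers variable cost, so the firm shuts down and loses only its fixed cost.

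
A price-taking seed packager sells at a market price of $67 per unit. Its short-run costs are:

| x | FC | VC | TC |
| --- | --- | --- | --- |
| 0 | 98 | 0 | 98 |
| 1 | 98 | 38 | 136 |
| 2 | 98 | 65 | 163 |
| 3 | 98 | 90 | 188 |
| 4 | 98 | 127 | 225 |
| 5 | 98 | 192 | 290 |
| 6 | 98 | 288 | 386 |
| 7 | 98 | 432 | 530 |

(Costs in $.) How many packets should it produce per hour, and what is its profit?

x = 5; profit = $45

Profit at each row (π = 67x − TC): x=0: -98; x=1: -69; x=2: -29; x=3: 13; x=4: 43; x=5: 45; x=6: 16; x=7: -61.
Profit is maximized at x = 5. AVC there is 192/5 = $38.40 ≤ P, so producing beats shutting down (which would give -$98).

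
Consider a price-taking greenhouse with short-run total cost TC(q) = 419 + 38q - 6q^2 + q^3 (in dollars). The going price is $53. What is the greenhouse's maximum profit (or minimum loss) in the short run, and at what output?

AVC = 38 - 6q + q^2; min AVC = $29 at q = 3. Since P = $53 ≥ min AVC, the firm produces.
MC = 38 - 12q + 3q^2. Setting P = MC and taking the root on the rising branch gives q* = 5.
TR = 53·5 = 265. TC = 419 + 165 = 584. Profit = 265 − 584 = -$319.
That loss of $319 beats the $419 the firm would lose by shutting down; producing recovers $100 of fixed cost.

Profit = -$319 at q = 5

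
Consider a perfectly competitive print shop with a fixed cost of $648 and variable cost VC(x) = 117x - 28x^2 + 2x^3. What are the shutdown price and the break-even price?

Shutdown price = $19; break-even price = $99

Shutdown price = min AVC. AVC = 117 - 28x + 2x^2, with vertex at x = 7 and minimum $19.
ATC = 648/x + 117 - 28x + 2x^2. Setting dATC/dx = −648/x^2 − 28 + 4x = 0 gives x = 9 (since 4·9^3 − 28·9^2 = 648).
min ATC = 648/9 + 117 − 28·9 + 2·9^2 = $99. That is the break-even price.
Between these two prices the firm operates at a loss; above $99 it earns a profit.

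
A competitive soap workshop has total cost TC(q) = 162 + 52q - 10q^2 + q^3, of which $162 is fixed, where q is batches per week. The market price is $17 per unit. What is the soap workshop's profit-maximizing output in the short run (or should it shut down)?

Variable cost is VC = 52q - 10q^2 + q^3, so AVC = VC/q = 52 - 10q + q^2 and MC = dTC/dq = 52 - 20q + 3q^2.
The AVC parabola has its vertex at q = 10/2 = 5, where AVC = 52 - 10·5 + 5^2 = $27.
Since P = $17 < min AVC = $27, price fails to cover variable cost at any output.
Best response: produce nothing and absorb the $162 fixed cost.

Shut down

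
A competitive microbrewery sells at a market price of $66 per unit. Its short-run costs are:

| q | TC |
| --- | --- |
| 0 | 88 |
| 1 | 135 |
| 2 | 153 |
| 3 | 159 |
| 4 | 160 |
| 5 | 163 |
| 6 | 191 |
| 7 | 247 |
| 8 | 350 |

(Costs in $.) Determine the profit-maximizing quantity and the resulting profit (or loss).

q = 7; profit = $215

Tabulate TR − TC: q=0: -88; q=1: -69; q=2: -21; q=3: 39; q=4: 104; q=5: 167; q=6: 205; q=7: 215; q=8: 178.
Profit is maximized at q = 7. AVC there is 159/7 = $22.71 ≤ P, so producing beats shutting down (which would give -$88).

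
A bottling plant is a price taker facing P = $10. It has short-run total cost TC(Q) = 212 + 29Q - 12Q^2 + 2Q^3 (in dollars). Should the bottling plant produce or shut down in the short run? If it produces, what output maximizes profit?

From TC, MC = TC'(Q) = 29 - 24Q + 6Q^2 and AVC = VC/Q = 29 - 12Q + 2Q^2.
The AVC parabola has its vertex at Q = 12/4 = 3, where AVC = 29 - 12·3 + 2·3^2 = $11.
With P < min AVC ($10 < $11), every unit sold adds to the loss.
Shutting down limits the loss to fixed cost, $212.

Shut down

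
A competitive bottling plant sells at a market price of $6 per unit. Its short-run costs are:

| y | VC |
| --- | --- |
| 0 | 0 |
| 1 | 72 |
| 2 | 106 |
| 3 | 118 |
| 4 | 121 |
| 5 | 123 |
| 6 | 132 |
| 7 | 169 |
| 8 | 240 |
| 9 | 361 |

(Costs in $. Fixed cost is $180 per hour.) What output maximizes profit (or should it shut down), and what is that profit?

y = 0 (shut down); profit = -$180

Compute π = P·y − TC at each output: y=0: -180; y=1: -246; y=2: -274; y=3: -280; y=4: -277; y=5: -273; y=6: -276; y=7: -307; y=8: -372; y=9: -487.
Profit is highest at y = 0. Equivalently, the lowest AVC in the table is 132/6 ≈ $22 at y = 6, and P = $6 falls below it — price never covers variable cost, so the firm shuts down and loses only its fixed cost.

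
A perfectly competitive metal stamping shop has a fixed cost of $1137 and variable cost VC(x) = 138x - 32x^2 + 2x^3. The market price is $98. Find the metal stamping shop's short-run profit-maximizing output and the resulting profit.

AVC = 138 - 32x + 2x^2 has its minimum $10 at x = 8; price $98 clears that bar, so the firm operates.
MC = 138 - 64x + 6x^2. Setting P = MC and taking the root on the rising branch gives x* = 10.
TR = 98·10 = 980. TC = 1137 + 180 = 1317. Profit = 980 − 1317 = -$337.
By producing, the firm covers all variable cost plus $800 of fixed cost; shutting down would lose the full $1137.

Profit = -$337 at x = 10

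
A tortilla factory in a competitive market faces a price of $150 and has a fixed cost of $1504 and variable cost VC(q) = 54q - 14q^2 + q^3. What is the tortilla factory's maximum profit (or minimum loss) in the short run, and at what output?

Profit = -$64 at q = 12

AVC = 54 - 14q + q^2; min AVC = $5 at q = 7. Since P = $150 ≥ min AVC, the firm produces.
MC = 54 - 28q + 3q^2. Setting P = MC and taking the root on the rising branch gives q* = 12.
TR = 150·12 = 1800. TC = 1504 + 360 = 1864. Profit = 1800 − 1864 = -$64.
By producing, the firm covers all variable cost plus $1440 of fixed cost; shutting down would lose the full $1504.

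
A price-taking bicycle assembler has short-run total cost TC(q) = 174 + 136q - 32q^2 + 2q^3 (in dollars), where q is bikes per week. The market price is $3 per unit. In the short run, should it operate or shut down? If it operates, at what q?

Strip out fixed cost: VC = 136q - 32q^2 + 2q^3. Then AVC = 136 - 32q + 2q^2 and MC = 136 - 64q + 6q^2.
AVC is minimized where dAVC/dq = -32 + 4q = 0, at q = 8; min AVC = 136 - 32·8 + 2·8^2 = $8.
With P < min AVC ($3 < $8), every unit sold adds to the loss.
Shutting down limits the loss to fixed cost, $174.

Shut down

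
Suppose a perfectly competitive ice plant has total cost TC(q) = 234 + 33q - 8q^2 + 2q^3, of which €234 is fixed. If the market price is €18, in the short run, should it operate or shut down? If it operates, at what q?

Shut down

Strip out fixed cost: VC = 33q - 8q^2 + 2q^3. Then AVC = 33 - 8q + 2q^2 and MC = 33 - 16q + 6q^2.
AVC is minimized where dAVC/dq = -8 + 4q = 0, at q = 2; min AVC = 33 - 8·2 + 2·2^2 = €25.
With P < min AVC (€18 < €25), every unit sold adds to the loss.
Best response: produce nothing and absorb the €234 fixed cost.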